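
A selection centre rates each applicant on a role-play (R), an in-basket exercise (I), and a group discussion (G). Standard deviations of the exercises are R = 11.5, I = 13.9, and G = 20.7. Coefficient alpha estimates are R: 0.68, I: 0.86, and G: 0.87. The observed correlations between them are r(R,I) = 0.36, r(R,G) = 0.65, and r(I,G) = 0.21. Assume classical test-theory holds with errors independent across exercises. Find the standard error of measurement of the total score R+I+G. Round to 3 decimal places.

Var(total) = 753.95 + 545.404 = 1299.35.
True-score variance = 628.877 + 545.404 = 1174.28, so reliability = 0.9037.
Error variance = 1299.35 − 1174.28 = 125.073; SEM = √125.073 = 11.184.

11.184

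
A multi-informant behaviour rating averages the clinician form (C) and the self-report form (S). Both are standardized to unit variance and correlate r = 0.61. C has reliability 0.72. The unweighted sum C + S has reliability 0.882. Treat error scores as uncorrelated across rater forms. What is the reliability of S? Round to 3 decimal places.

Var(C+S) = 2 + 2·0.61 = 3.220.
True-score variance = ρ_C + ρ_S + 2·0.61, so 0.882 = (0.72 + ρ_S + 1.22) / 3.220.
ρ_S = 0.882·3.220 − 0.72 − 1.22 = 0.900.

0.900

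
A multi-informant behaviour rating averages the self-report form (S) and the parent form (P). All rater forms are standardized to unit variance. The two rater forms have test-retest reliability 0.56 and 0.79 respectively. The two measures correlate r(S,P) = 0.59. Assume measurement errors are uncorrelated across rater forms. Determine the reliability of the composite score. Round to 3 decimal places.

0.796

Var(S+P) = 2 + 2·[0.59] = 2 + 1.18 = 3.18.
Under uncorrelated errors the observed covariances equal the true-score covariances, so only the own-variance terms attenuate.
True-score variance = [0.56 + 0.79] + 1.18 = 1.35 + 1.18 = 2.53.
Reliability = 2.53 / 3.18 = 0.796.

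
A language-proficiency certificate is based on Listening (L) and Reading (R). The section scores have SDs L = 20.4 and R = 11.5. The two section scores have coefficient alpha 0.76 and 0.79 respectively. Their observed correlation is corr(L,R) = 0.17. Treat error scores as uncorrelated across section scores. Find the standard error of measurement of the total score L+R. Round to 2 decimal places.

Var(total) = 548.41 + 79.764 = 628.174.
True-score variance = 420.759 + 79.764 = 500.523, so reliability = 0.7968.
Error variance = 628.174 − 500.523 = 127.651; SEM = √127.651 = 11.30.

11.30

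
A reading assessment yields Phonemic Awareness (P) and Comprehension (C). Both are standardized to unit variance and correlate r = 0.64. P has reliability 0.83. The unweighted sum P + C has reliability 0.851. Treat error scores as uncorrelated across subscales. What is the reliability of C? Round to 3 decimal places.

Var(P+C) = 2 + 2·0.64 = 3.280.
True-score variance = ρ_P + ρ_C + 2·0.64, so 0.851 = (0.83 + ρ_C + 1.28) / 3.280.
ρ_C = 0.851·3.280 − 0.83 − 1.28 = 0.681.

0.681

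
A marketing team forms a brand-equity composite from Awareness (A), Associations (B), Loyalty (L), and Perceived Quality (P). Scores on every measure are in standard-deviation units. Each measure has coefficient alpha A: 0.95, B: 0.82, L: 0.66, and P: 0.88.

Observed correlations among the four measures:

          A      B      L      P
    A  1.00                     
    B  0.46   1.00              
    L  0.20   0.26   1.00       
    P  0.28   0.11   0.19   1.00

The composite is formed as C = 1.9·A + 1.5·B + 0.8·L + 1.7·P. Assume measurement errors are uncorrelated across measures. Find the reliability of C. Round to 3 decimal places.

0.929

Var(C) = 1.9² + 1.5² + 0.8² + 1.7² + 2·[2.85·0.46 + 1.52·0.20 + 3.23·0.28 + 1.2·0.26 + 2.55·0.11 + 1.36·0.19] = 9.39 + 6.7406 = 16.1306.
Under uncorrelated errors the observed covariances equal the true-score covariances, so only the own-variance terms attenuate.
True-score variance = [1.9²·0.95 + 1.5²·0.82 + 0.8²·0.66 + 1.7²·0.88] + 6.7406 = 8.2401 + 6.7406 = 14.9807.
Reliability = 14.9807 / 16.1306 = 0.929.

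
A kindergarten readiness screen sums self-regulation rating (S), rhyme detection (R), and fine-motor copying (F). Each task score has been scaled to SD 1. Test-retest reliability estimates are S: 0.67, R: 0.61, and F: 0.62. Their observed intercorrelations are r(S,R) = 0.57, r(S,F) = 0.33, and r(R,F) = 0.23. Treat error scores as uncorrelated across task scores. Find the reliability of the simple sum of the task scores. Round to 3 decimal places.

Var(S+R+F) = 3 + 2·[0.57 + 0.33 + 0.23] = 3 + 2.26 = 5.26.
Under uncorrelated errors the observed covariances equal the true-score covariances, so only the own-variance terms attenuate.
True-score variance = [0.67 + 0.61 + 0.62] + 2.26 = 1.9 + 2.26 = 4.16.
Reliability = 4.16 / 5.26 = 0.791.

0.791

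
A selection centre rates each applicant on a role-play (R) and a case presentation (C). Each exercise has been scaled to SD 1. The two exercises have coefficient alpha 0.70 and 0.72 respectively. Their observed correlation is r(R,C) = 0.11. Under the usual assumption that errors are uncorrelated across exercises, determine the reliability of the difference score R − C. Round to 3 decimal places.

Var(R−C) = 1 + 1 − 2·0.11 = 2 − 0.22 = 1.78.
With uncorrelated errors the cross-covariances are all true-score covariance, so they carry over unchanged; only the diagonal terms shrink to ρᵢσᵢ².
True-score variance = [0.70 + 0.72] − 0.22 = 1.42 − 0.22 = 1.2.
Reliability = 1.2 / 1.78 = 0.674.

0.674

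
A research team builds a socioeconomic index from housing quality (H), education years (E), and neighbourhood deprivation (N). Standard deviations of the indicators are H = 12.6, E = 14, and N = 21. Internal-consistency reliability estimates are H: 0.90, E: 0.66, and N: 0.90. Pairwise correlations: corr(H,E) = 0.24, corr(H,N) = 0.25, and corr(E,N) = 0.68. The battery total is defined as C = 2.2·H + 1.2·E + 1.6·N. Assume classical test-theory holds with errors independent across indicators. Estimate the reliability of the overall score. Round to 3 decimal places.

Var(C) = 2.2²·12.6² + 1.2²·14² + 1.6²·21² + 2·[2.64·12.6·14·0.24 + 3.52·12.6·21·0.25 + 1.92·14·21·0.68] = 2179.6 + 1456.92 = 3636.52.
With uncorrelated errors the cross-covariances are all true-score covariance, so they carry over unchanged; only the diagonal terms shrink to ρᵢσᵢ².
True-score variance = [2.2²·12.6²·0.90 + 1.2²·14²·0.66 + 1.6²·21²·0.90] + 1456.92 = 1893.9 + 1456.92 = 3350.82.
Reliability = 3350.82 / 3636.52 = 0.921.

0.921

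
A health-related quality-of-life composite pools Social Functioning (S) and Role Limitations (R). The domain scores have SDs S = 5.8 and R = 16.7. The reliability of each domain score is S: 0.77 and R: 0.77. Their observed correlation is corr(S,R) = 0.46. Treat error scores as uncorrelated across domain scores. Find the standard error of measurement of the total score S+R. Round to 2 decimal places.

Var(total) = 312.53 + 89.1112 = 401.641.
True-score variance = 240.648 + 89.1112 = 329.759, so reliability = 0.8210.
Error variance = 401.641 − 329.759 = 71.8819; SEM = √71.8819 = 8.48.

8.48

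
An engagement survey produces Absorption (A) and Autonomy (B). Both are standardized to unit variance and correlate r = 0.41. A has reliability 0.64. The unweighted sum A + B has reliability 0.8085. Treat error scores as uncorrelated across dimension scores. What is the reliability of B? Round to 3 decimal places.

Var(A+B) = 2 + 2·0.41 = 2.820.
True-score variance = ρ_A + ρ_B + 2·0.41, so 0.8085 = (0.64 + ρ_B + 0.82) / 2.820.
ρ_B = 0.8085·2.820 − 0.64 − 0.82 = 0.820.

0.820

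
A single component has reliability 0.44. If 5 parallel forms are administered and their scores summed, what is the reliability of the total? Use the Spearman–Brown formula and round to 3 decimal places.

0.797

ρ_k = kρ / (1 + (k−1)ρ) = 5·0.44 / (1 + 4·0.44) = 2.200 / 2.760 = 0.797.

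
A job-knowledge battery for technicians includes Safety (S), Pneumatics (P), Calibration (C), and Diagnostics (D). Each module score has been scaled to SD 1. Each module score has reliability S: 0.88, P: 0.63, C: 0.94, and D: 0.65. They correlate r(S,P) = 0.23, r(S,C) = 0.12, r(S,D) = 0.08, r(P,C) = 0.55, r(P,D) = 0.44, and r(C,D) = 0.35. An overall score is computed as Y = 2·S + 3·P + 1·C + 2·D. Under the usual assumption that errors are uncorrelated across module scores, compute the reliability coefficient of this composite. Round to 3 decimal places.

Var(Y) = 2² + 3² + 1 + 2² + 2·[6·0.23 + 2·0.12 + 4·0.08 + 3·0.55 + 6·0.44 + 2·0.35] = 18 + 13.86 = 31.86.
With uncorrelated errors the cross-covariances are all true-score covariance, so they carry over unchanged; only the diagonal terms shrink to ρᵢσᵢ².
True-score variance = [2²·0.88 + 3²·0.63 + 0.94 + 2²·0.65] + 13.86 = 12.73 + 13.86 = 26.59.
Reliability = 26.59 / 31.86 = 0.835.

0.835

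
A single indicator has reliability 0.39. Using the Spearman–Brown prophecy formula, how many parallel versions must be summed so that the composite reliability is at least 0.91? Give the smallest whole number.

k ≥ ρ*(1−ρ₁)/(ρ₁(1−ρ*)) = 0.91·0.61 / (0.39·0.09) = 15.815.
Smallest integer k = 16.

16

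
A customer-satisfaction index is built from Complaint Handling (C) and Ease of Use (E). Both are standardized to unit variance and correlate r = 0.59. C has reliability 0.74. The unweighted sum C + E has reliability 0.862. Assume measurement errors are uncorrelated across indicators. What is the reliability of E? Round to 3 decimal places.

0.821

Var(C+E) = 2 + 2·0.59 = 3.180.
True-score variance = ρ_C + ρ_E + 2·0.59, so 0.862 = (0.74 + ρ_E + 1.18) / 3.180.
ρ_E = 0.862·3.180 − 0.74 − 1.18 = 0.821.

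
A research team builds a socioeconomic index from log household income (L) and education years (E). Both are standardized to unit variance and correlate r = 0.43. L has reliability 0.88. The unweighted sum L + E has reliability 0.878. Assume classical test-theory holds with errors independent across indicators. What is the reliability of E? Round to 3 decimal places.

Var(L+E) = 2 + 2·0.43 = 2.860.
True-score variance = ρ_L + ρ_E + 2·0.43, so 0.878 = (0.88 + ρ_E + 0.86) / 2.860.
ρ_E = 0.878·2.860 − 0.88 − 0.86 = 0.771.

0.771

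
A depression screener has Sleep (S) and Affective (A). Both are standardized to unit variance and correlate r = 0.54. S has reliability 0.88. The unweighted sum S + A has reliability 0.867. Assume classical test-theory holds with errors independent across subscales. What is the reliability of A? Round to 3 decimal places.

0.710

Var(S+A) = 2 + 2·0.54 = 3.080.
True-score variance = ρ_S + ρ_A + 2·0.54, so 0.867 = (0.88 + ρ_A + 1.08) / 3.080.
ρ_A = 0.867·3.080 − 0.88 − 1.08 = 0.710.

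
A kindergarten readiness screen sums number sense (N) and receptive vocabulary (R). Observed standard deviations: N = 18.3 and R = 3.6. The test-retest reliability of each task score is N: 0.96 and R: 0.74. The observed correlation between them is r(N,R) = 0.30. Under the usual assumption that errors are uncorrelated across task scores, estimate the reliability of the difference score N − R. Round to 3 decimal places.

Var(N−R) = 18.3² + 3.6² − 2·18.3·3.6·0.30 = 347.85 − 39.528 = 308.322.
Under uncorrelated errors the observed covariances equal the true-score covariances, so only the own-variance terms attenuate.
True-score variance = [18.3²·0.96 + 3.6²·0.74] − 39.528 = 331.085 − 39.528 = 291.557.
Reliability = 291.557 / 308.322 = 0.946.

0.946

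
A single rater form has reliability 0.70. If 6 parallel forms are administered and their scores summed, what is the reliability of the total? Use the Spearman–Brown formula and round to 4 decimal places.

0.9333

ρ_k = kρ / (1 + (k−1)ρ) = 6·0.70 / (1 + 5·0.70) = 4.200 / 4.500 = 0.9333.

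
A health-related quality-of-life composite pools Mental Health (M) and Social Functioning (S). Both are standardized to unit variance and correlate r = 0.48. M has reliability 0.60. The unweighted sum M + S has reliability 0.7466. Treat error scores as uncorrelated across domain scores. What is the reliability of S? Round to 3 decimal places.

Var(M+S) = 2 + 2·0.48 = 2.960.
True-score variance = ρ_M + ρ_S + 2·0.48, so 0.7466 = (0.60 + ρ_S + 0.96) / 2.960.
ρ_S = 0.7466·2.960 − 0.60 − 0.96 = 0.650.

0.650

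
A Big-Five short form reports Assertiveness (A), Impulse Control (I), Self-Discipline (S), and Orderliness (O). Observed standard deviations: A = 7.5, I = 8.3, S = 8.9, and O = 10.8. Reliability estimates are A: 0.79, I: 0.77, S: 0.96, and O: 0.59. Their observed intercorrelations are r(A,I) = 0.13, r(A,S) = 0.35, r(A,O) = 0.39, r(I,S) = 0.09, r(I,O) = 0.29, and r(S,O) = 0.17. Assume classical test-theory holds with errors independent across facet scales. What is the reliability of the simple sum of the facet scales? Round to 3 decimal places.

0.856

Var(A+I+S+O) = 7.5² + 8.3² + 8.9² + 10.8² + 2·[7.5·8.3·0.13 + 7.5·8.9·0.35 + 7.5·10.8·0.39 + 8.3·8.9·0.09 + 8.3·10.8·0.29 + 8.9·10.8·0.17] = 320.99 + 224.059 = 545.049.
Because errors are independent across components, Cov(Tᵢ,Tⱼ) = Cov(Xᵢ,Xⱼ); the off-diagonal part of the true-score variance is the same as above.
True-score variance = [7.5²·0.79 + 8.3²·0.77 + 8.9²·0.96 + 10.8²·0.59] + 224.059 = 242.342 + 224.059 = 466.401.
Reliability = 466.401 / 545.049 = 0.856.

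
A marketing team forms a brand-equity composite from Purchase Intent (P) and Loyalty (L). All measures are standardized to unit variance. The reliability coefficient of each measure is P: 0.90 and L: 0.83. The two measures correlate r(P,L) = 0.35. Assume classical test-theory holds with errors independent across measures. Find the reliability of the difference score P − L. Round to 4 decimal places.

Var(P−L) = 1 + 1 − 2·0.35 = 2 − 0.7 = 1.3.
Under uncorrelated errors the observed covariances equal the true-score covariances, so only the own-variance terms attenuate.
True-score variance = [0.90 + 0.83] − 0.7 = 1.73 − 0.7 = 1.03.
Reliability = 1.03 / 1.3 = 0.7923.

0.7923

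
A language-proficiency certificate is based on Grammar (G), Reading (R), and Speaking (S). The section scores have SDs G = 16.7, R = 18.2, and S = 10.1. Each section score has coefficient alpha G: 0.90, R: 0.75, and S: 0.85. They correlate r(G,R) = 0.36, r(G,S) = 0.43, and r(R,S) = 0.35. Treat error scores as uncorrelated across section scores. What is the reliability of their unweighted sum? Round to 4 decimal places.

Var(G+R+S) = 16.7² + 18.2² + 10.1² + 2·[16.7·18.2·0.36 + 16.7·10.1·0.43 + 18.2·10.1·0.35] = 712.14 + 492.567 = 1204.71.
With uncorrelated errors the cross-covariances are all true-score covariance, so they carry over unchanged; only the diagonal terms shrink to ρᵢσᵢ².
True-score variance = [16.7²·0.90 + 18.2²·0.75 + 10.1²·0.85] + 492.567 = 586.139 + 492.567 = 1078.71.
Reliability = 1078.71 / 1204.71 = 0.8954.

0.8954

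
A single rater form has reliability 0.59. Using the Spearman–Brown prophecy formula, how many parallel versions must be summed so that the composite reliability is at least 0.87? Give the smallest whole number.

k ≥ ρ*(1−ρ₁)/(ρ₁(1−ρ*)) = 0.87·0.41 / (0.59·0.13) = 4.651.
Smallest integer k = 5.

5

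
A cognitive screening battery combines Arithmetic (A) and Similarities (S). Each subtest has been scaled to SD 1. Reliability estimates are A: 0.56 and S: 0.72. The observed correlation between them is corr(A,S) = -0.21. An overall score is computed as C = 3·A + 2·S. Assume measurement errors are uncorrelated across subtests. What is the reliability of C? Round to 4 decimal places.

Var(C) = 3² + 2² + 2·[6·(-0.21)] = 13 − 2.52 = 10.48.
With uncorrelated errors the cross-covariances are all true-score covariance, so they carry over unchanged; only the diagonal terms shrink to ρᵢσᵢ².
True-score variance = [3²·0.56 + 2²·0.72] − 2.52 = 7.92 − 2.52 = 5.4.
Reliability = 5.4 / 10.48 = 0.5153.

0.5153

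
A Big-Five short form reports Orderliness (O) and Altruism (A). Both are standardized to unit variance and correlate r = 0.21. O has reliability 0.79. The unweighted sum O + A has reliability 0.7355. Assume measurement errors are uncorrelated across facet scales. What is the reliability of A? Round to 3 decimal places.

Var(O+A) = 2 + 2·0.21 = 2.420.
True-score variance = ρ_O + ρ_A + 2·0.21, so 0.7355 = (0.79 + ρ_A + 0.42) / 2.420.
ρ_A = 0.7355·2.420 − 0.79 − 0.42 = 0.570.

0.570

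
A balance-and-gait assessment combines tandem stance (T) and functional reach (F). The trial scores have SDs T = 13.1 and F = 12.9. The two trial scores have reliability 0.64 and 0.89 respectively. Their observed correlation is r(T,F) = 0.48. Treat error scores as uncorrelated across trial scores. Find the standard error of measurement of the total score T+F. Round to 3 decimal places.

Var(total) = 338.02 + 162.23 = 500.25.
True-score variance = 257.935 + 162.23 = 420.166, so reliability = 0.8399.
Error variance = 500.25 − 420.166 = 80.0847; SEM = √80.0847 = 8.949.

8.949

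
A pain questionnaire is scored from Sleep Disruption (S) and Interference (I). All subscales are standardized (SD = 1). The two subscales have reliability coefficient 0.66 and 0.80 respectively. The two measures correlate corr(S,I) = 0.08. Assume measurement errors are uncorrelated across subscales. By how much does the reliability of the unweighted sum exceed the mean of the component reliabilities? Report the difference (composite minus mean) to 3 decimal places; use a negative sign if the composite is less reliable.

Var(sum) = 2 + 0.16 = 2.16; true-score variance = 1.46 + 0.16 = 1.62; composite reliability = 0.7500.
Mean component reliability = 0.7300.
Difference = 0.7500 − 0.7300 = 0.020.

0.020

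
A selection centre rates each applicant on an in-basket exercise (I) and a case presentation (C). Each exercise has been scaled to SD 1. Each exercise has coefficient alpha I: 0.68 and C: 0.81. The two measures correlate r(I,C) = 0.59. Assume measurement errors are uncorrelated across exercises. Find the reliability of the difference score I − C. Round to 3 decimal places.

0.378

Var(I−C) = 1 + 1 − 2·0.59 = 2 − 1.18 = 0.82.
With uncorrelated errors the cross-covariances are all true-score covariance, so they carry over unchanged; only the diagonal terms shrink to ρᵢσᵢ².
True-score variance = [0.68 + 0.81] − 1.18 = 1.49 − 1.18 = 0.31.
Reliability = 0.31 / 0.82 = 0.378.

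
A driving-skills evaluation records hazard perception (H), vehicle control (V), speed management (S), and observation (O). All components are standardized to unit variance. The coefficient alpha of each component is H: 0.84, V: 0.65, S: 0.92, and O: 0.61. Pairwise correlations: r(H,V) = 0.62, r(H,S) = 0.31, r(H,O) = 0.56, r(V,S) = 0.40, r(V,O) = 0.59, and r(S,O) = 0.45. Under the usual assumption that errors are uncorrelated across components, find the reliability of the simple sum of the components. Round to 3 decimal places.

0.901

Var(H+V+S+O) = 4 + 2·[0.62 + 0.31 + 0.56 + 0.40 + 0.59 + 0.45] = 4 + 5.86 = 9.86.
Because errors are independent across components, Cov(Tᵢ,Tⱼ) = Cov(Xᵢ,Xⱼ); the off-diagonal part of the true-score variance is the same as above.
True-score variance = [0.84 + 0.65 + 0.92 + 0.61] + 5.86 = 3.02 + 5.86 = 8.88.
Reliability = 8.88 / 9.86 = 0.901.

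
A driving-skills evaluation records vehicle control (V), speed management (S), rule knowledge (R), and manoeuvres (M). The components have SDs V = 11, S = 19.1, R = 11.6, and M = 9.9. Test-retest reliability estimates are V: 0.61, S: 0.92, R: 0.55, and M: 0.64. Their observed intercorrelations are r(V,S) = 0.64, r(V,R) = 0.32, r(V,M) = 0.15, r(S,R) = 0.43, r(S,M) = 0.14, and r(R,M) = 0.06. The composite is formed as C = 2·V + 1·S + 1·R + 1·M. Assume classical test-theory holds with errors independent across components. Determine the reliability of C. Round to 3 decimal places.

Var(C) = 2²·11² + 19.1² + 11.6² + 9.9² + 2·[2·11·19.1·0.64 + 2·11·11.6·0.32 + 2·11·9.9·0.15 + 19.1·11.6·0.43 + 19.1·9.9·0.14 + 11.6·9.9·0.06] = 1081.38 + 1023.79 = 2105.17.
Under uncorrelated errors the observed covariances equal the true-score covariances, so only the own-variance terms attenuate.
True-score variance = [2²·11²·0.61 + 19.1²·0.92 + 11.6²·0.55 + 9.9²·0.64] + 1023.79 = 767.6 + 1023.79 = 1791.39.
Reliability = 1791.39 / 2105.17 = 0.851.

0.851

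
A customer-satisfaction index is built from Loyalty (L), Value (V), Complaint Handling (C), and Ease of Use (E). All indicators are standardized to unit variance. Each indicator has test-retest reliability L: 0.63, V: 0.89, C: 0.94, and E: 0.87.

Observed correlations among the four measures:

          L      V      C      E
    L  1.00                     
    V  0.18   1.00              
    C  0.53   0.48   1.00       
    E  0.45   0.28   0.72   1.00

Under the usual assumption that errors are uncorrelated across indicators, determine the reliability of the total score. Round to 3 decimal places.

0.928

Var(L+V+C+E) = 4 + 2·[0.18 + 0.53 + 0.45 + 0.48 + 0.28 + 0.72] = 4 + 5.28 = 9.28.
Because errors are independent across components, Cov(Tᵢ,Tⱼ) = Cov(Xᵢ,Xⱼ); the off-diagonal part of the true-score variance is the same as above.
True-score variance = [0.63 + 0.89 + 0.94 + 0.87] + 5.28 = 3.33 + 5.28 = 8.61.
Reliability = 8.61 / 9.28 = 0.928.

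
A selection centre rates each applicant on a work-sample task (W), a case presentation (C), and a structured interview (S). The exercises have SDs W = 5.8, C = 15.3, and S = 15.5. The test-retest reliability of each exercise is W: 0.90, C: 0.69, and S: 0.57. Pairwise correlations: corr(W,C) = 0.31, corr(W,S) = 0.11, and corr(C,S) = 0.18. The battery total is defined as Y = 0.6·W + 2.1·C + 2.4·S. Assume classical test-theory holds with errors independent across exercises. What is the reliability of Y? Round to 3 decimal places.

Var(Y) = 0.6²·5.8² + 2.1²·15.3² + 2.4²·15.5² + 2·[1.26·5.8·15.3·0.31 + 1.44·5.8·15.5·0.11 + 5.04·15.3·15.5·0.18] = 2428.29 + 528.089 = 2956.38.
With uncorrelated errors the cross-covariances are all true-score covariance, so they carry over unchanged; only the diagonal terms shrink to ρᵢσᵢ².
True-score variance = [0.6²·5.8²·0.90 + 2.1²·15.3²·0.69 + 2.4²·15.5²·0.57] + 528.089 = 1512 + 528.089 = 2040.09.
Reliability = 2040.09 / 2956.38 = 0.690.

0.690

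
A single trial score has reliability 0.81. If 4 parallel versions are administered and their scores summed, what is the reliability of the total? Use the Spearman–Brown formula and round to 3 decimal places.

ρ_k = kρ / (1 + (k−1)ρ) = 4·0.81 / (1 + 3·0.81) = 3.240 / 3.430 = 0.945.

0.945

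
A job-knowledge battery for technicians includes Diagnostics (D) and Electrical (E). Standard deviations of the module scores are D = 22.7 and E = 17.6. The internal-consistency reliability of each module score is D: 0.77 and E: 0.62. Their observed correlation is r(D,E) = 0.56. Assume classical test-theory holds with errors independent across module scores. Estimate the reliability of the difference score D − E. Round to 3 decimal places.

0.374

Var(D−E) = 22.7² + 17.6² − 2·22.7·17.6·0.56 = 825.05 − 447.462 = 377.588.
Under uncorrelated errors the observed covariances equal the true-score covariances, so only the own-variance terms attenuate.
True-score variance = [22.7²·0.77 + 17.6²·0.62] − 447.462 = 588.825 − 447.462 = 141.362.
Reliability = 141.362 / 377.588 = 0.374.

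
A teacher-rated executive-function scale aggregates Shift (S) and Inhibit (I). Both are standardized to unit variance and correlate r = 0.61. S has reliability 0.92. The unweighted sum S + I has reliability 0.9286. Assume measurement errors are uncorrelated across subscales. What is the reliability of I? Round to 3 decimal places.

Var(S+I) = 2 + 2·0.61 = 3.220.
True-score variance = ρ_S + ρ_I + 2·0.61, so 0.9286 = (0.92 + ρ_I + 1.22) / 3.220.
ρ_I = 0.9286·3.220 − 0.92 − 1.22 = 0.850.

0.850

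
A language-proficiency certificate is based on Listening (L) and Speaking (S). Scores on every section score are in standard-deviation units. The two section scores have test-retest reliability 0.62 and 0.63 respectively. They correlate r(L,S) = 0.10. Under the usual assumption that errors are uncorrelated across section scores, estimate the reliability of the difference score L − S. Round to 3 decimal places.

0.583

Var(L−S) = 1 + 1 − 2·0.10 = 2 − 0.2 = 1.8.
Because errors are independent across components, Cov(Tᵢ,Tⱼ) = Cov(Xᵢ,Xⱼ); the off-diagonal part of the true-score variance is the same as above.
True-score variance = [0.62 + 0.63] − 0.2 = 1.25 − 0.2 = 1.05.
Reliability = 1.05 / 1.8 = 0.583.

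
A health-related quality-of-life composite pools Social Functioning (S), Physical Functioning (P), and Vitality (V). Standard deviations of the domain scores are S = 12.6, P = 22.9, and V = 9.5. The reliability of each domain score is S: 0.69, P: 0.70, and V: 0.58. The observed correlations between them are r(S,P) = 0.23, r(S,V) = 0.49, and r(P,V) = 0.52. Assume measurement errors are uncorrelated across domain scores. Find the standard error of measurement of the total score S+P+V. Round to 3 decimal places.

Var(total) = 773.42 + 476.286 = 1249.71.
True-score variance = 528.976 + 476.286 = 1005.26, so reliability = 0.8044.
Error variance = 1249.71 − 1005.26 = 244.444; SEM = √244.444 = 15.635.

15.635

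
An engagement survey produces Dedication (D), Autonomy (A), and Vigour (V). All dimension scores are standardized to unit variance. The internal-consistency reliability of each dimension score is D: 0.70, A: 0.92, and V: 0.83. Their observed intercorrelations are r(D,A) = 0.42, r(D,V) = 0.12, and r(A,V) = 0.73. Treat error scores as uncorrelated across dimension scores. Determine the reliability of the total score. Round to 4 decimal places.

0.9007

Var(D+A+V) = 3 + 2·[0.42 + 0.12 + 0.73] = 3 + 2.54 = 5.54.
With uncorrelated errors the cross-covariances are all true-score covariance, so they carry over unchanged; only the diagonal terms shrink to ρᵢσᵢ².
True-score variance = [0.70 + 0.92 + 0.83] + 2.54 = 2.45 + 2.54 = 4.99.
Reliability = 4.99 / 5.54 = 0.9007.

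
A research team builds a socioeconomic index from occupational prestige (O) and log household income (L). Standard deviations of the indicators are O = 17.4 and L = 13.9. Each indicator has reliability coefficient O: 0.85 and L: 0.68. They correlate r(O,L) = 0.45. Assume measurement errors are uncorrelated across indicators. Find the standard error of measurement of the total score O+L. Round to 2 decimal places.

10.36

Var(total) = 495.97 + 217.674 = 713.644.
True-score variance = 388.729 + 217.674 = 606.403, so reliability = 0.8497.
Error variance = 713.644 − 606.403 = 107.241; SEM = √107.241 = 10.36.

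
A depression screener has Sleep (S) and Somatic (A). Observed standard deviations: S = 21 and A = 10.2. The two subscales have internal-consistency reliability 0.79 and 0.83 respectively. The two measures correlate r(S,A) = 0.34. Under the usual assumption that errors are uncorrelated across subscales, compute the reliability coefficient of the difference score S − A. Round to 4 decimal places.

Var(S−A) = 21² + 10.2² − 2·21·10.2·0.34 = 545.04 − 145.656 = 399.384.
With uncorrelated errors the cross-covariances are all true-score covariance, so they carry over unchanged; only the diagonal terms shrink to ρᵢσᵢ².
True-score variance = [21²·0.79 + 10.2²·0.83] − 145.656 = 434.743 − 145.656 = 289.087.
Reliability = 289.087 / 399.384 = 0.7238.

0.7238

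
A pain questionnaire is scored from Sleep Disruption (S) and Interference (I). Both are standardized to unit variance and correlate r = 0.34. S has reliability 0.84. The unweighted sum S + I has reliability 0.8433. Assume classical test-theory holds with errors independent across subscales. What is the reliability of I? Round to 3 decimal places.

Var(S+I) = 2 + 2·0.34 = 2.680.
True-score variance = ρ_S + ρ_I + 2·0.34, so 0.8433 = (0.84 + ρ_I + 0.68) / 2.680.
ρ_I = 0.8433·2.680 − 0.84 − 0.68 = 0.740.

0.740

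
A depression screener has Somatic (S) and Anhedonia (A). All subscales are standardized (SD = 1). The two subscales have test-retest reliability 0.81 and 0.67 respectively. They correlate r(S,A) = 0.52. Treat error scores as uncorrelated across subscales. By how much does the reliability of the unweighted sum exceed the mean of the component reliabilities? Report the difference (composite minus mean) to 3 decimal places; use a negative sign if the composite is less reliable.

0.089

Var(sum) = 2 + 1.04 = 3.04; true-score variance = 1.48 + 1.04 = 2.52; composite reliability = 0.8289.
Mean component reliability = 0.7400.
Difference = 0.8289 − 0.7400 = 0.089.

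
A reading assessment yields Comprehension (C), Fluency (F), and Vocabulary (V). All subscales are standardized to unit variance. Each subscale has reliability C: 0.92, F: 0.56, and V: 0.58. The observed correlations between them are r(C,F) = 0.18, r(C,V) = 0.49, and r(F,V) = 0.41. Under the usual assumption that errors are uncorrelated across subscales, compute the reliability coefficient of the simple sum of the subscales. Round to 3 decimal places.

Var(C+F+V) = 3 + 2·[0.18 + 0.49 + 0.41] = 3 + 2.16 = 5.16.
Under uncorrelated errors the observed covariances equal the true-score covariances, so only the own-variance terms attenuate.
True-score variance = [0.92 + 0.56 + 0.58] + 2.16 = 2.06 + 2.16 = 4.22.
Reliability = 4.22 / 5.16 = 0.818.

0.818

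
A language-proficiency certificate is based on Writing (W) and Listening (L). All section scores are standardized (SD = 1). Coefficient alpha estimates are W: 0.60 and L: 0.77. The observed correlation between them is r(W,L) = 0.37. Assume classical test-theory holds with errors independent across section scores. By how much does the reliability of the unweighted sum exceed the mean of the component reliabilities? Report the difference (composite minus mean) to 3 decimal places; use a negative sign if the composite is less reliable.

0.085

Var(sum) = 2 + 0.74 = 2.74; true-score variance = 1.37 + 0.74 = 2.11; composite reliability = 0.7701.
Mean component reliability = 0.6850.
Difference = 0.7701 − 0.6850 = 0.085.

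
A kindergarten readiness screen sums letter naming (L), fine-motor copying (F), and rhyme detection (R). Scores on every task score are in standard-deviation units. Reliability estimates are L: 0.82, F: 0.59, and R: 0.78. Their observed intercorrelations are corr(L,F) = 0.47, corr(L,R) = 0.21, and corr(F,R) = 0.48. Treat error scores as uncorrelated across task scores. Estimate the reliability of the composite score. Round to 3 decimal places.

0.848

Var(L+F+R) = 3 + 2·[0.47 + 0.21 + 0.48] = 3 + 2.32 = 5.32.
Because errors are independent across components, Cov(Tᵢ,Tⱼ) = Cov(Xᵢ,Xⱼ); the off-diagonal part of the true-score variance is the same as above.
True-score variance = [0.82 + 0.59 + 0.78] + 2.32 = 2.19 + 2.32 = 4.51.
Reliability = 4.51 / 5.32 = 0.848.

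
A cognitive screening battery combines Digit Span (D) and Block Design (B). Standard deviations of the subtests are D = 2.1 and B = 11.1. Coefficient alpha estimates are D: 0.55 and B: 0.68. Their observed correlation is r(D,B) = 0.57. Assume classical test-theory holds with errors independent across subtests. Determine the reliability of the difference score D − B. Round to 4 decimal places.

0.5902

Var(D−B) = 2.1² + 11.1² − 2·2.1·11.1·0.57 = 127.62 − 26.5734 = 101.047.
With uncorrelated errors the cross-covariances are all true-score covariance, so they carry over unchanged; only the diagonal terms shrink to ρᵢσᵢ².
True-score variance = [2.1²·0.55 + 11.1²·0.68] − 26.5734 = 86.2083 − 26.5734 = 59.6349.
Reliability = 59.6349 / 101.047 = 0.5902.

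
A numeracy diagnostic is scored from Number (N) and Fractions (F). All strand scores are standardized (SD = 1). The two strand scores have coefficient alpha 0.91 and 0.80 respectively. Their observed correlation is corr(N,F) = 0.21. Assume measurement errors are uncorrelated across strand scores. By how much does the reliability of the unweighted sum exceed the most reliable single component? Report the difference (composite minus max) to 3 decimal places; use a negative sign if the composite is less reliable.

-0.030

Var(sum) = 2 + 0.42 = 2.42; true-score variance = 1.71 + 0.42 = 2.13; composite reliability = 0.8802.
Max component reliability = 0.9100.
Difference = 0.8802 − 0.9100 = -0.030.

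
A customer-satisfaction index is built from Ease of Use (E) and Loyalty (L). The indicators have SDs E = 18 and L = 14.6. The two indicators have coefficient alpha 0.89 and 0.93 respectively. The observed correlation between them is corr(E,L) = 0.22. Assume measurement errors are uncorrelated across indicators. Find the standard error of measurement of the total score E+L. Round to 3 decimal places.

Var(total) = 537.16 + 115.632 = 652.792.
True-score variance = 486.599 + 115.632 = 602.231, so reliability = 0.9225.
Error variance = 652.792 − 602.231 = 50.5612; SEM = √50.5612 = 7.111.

7.111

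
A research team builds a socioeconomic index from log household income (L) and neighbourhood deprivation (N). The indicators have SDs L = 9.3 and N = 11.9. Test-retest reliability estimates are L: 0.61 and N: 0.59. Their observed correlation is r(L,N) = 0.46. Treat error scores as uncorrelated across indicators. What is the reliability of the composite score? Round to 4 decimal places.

0.7218

Var(L+N) = 9.3² + 11.9² + 2·[9.3·11.9·0.46] = 228.1 + 101.816 = 329.916.
With uncorrelated errors the cross-covariances are all true-score covariance, so they carry over unchanged; only the diagonal terms shrink to ρᵢσᵢ².
True-score variance = [9.3²·0.61 + 11.9²·0.59] + 101.816 = 136.309 + 101.816 = 238.125.
Reliability = 238.125 / 329.916 = 0.7218.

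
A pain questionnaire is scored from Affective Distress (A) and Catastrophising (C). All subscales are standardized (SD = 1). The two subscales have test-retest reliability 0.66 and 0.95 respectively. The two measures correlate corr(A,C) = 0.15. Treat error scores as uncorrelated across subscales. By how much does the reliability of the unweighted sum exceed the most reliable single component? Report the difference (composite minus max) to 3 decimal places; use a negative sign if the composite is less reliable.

Var(sum) = 2 + 0.3 = 2.3; true-score variance = 1.61 + 0.3 = 1.91; composite reliability = 0.8304.
Max component reliability = 0.9500.
Difference = 0.8304 − 0.9500 = -0.120.

-0.120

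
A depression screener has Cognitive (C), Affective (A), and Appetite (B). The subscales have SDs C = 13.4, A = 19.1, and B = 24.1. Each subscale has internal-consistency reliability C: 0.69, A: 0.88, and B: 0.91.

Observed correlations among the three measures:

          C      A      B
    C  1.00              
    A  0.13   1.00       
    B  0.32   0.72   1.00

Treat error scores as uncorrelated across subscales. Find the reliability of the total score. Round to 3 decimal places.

Var(C+A+B) = 13.4² + 19.1² + 24.1² + 2·[13.4·19.1·0.13 + 13.4·24.1·0.32 + 19.1·24.1·0.72] = 1125.18 + 936.072 = 2061.25.
Because errors are independent across components, Cov(Tᵢ,Tⱼ) = Cov(Xᵢ,Xⱼ); the off-diagonal part of the true-score variance is the same as above.
True-score variance = [13.4²·0.69 + 19.1²·0.88 + 24.1²·0.91] + 936.072 = 973.466 + 936.072 = 1909.54.
Reliability = 1909.54 / 2061.25 = 0.926.

0.926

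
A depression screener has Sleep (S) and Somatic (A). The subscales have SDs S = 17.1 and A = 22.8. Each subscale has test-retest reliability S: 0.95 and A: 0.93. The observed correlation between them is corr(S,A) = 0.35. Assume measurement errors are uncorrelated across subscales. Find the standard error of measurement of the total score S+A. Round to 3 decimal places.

7.142

Var(total) = 812.25 + 272.916 = 1085.17.
True-score variance = 761.241 + 272.916 = 1034.16, so reliability = 0.9530.
Error variance = 1085.17 − 1034.16 = 51.0093; SEM = √51.0093 = 7.142.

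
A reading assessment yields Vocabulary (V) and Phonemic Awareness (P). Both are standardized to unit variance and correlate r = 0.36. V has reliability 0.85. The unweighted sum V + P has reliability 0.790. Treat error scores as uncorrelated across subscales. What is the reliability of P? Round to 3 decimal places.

Var(V+P) = 2 + 2·0.36 = 2.720.
True-score variance = ρ_V + ρ_P + 2·0.36, so 0.790 = (0.85 + ρ_P + 0.72) / 2.720.
ρ_P = 0.790·2.720 − 0.85 − 0.72 = 0.579.

0.579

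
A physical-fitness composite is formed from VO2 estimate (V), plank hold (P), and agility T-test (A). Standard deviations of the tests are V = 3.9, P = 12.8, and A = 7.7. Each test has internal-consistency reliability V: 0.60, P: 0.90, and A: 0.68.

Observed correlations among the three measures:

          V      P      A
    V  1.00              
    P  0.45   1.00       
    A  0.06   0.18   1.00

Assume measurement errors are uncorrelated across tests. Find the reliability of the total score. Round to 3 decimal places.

0.871

Var(V+P+A) = 3.9² + 12.8² + 7.7² + 2·[3.9·12.8·0.45 + 3.9·7.7·0.06 + 12.8·7.7·0.18] = 238.34 + 84.0132 = 322.353.
Because errors are independent across components, Cov(Tᵢ,Tⱼ) = Cov(Xᵢ,Xⱼ); the off-diagonal part of the true-score variance is the same as above.
True-score variance = [3.9²·0.60 + 12.8²·0.90 + 7.7²·0.68] + 84.0132 = 196.899 + 84.0132 = 280.912.
Reliability = 280.912 / 322.353 = 0.871.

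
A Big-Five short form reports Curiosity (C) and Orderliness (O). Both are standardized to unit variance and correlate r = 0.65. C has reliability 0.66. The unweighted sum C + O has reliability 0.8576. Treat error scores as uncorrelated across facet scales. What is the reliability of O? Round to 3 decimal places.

0.870

Var(C+O) = 2 + 2·0.65 = 3.300.
True-score variance = ρ_C + ρ_O + 2·0.65, so 0.8576 = (0.66 + ρ_O + 1.30) / 3.300.
ρ_O = 0.8576·3.300 − 0.66 − 1.30 = 0.870.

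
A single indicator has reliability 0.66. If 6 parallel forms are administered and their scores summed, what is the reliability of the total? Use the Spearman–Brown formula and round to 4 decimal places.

ρ_k = kρ / (1 + (k−1)ρ) = 6·0.66 / (1 + 5·0.66) = 3.960 / 4.300 = 0.9209.

0.9209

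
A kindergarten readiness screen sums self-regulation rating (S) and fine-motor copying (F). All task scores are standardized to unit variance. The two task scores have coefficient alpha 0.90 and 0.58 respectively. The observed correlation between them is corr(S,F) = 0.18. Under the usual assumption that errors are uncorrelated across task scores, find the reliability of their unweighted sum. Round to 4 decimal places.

0.7797

Var(S+F) = 2 + 2·[0.18] = 2 + 0.36 = 2.36.
Because errors are independent across components, Cov(Tᵢ,Tⱼ) = Cov(Xᵢ,Xⱼ); the off-diagonal part of the true-score variance is the same as above.
True-score variance = [0.90 + 0.58] + 0.36 = 1.48 + 0.36 = 1.84.
Reliability = 1.84 / 2.36 = 0.7797.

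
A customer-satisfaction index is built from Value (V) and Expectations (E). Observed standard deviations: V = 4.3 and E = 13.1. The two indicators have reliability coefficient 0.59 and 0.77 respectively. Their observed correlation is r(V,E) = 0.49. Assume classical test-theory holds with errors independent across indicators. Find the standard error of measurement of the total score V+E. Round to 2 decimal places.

Var(total) = 190.1 + 55.2034 = 245.303.
True-score variance = 143.049 + 55.2034 = 198.252, so reliability = 0.8082.
Error variance = 245.303 − 198.252 = 47.0512; SEM = √47.0512 = 6.86.

6.86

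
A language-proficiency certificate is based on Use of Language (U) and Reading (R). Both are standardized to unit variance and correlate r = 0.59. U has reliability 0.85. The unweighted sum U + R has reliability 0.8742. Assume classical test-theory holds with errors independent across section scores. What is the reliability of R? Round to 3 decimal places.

Var(U+R) = 2 + 2·0.59 = 3.180.
True-score variance = ρ_U + ρ_R + 2·0.59, so 0.8742 = (0.85 + ρ_R + 1.18) / 3.180.
ρ_R = 0.8742·3.180 − 0.85 − 1.18 = 0.750.

0.750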